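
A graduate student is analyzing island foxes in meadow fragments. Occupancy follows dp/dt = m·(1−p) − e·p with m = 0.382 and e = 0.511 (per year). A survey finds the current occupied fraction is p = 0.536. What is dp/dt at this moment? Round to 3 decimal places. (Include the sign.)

Colonization term: m·(1−p) = 0.382×0.4640 = 0.17725.
Extinction term: e·p = 0.27390.
dp/dt = 0.17725 − 0.27390 = -0.09665.

-0.097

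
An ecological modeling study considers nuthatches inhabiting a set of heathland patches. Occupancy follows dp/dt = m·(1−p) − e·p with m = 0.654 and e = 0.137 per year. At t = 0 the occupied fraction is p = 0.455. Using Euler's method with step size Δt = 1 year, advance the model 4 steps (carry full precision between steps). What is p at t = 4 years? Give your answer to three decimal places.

Update rule: p ← p + [m·(1−p) − e·p]·Δt with Δt = 1.
p: 0.45500 → 0.74909  (Δp = +0.29409)
p: 0.74909 → 0.81056  (Δp = +0.06147)
p: 0.81056 → 0.82341  (Δp = +0.01285)
p: 0.82341 → 0.82609  (Δp = +0.00268)

0.826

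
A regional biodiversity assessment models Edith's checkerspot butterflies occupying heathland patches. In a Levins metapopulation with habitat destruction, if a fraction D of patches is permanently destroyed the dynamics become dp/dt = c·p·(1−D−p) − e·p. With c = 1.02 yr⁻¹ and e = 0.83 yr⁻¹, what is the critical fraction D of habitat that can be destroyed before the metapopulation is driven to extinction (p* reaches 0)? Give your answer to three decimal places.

0.186

The nontrivial equilibrium is p* = (1−D) − e/c; extinction occurs when this hits zero.
So D_crit = 1 − e/c = 1 − 0.83/1.02 = 1 − 0.8137 = 0.1863.
Note this equals the original equilibrium occupancy — the Levins extinction-debt result.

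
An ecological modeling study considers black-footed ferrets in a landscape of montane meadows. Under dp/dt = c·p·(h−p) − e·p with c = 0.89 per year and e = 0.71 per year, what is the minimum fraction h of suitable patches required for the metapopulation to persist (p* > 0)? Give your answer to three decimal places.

0.798

p* = h − e/c is positive only when h > e/c.
h_min = e/c = 0.71/0.89 = 0.7978.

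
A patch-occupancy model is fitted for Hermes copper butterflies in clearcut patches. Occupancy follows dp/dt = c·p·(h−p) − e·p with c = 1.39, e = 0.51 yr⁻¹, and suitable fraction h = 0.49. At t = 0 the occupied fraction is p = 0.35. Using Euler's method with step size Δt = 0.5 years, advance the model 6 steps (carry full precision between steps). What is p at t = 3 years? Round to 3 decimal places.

Update rule: p ← p + [c·p·(h−p) − e·p]·Δt with Δt = 0.5.
  1  |  dp/dt·Δt = -0.055195  |  p_1 = 0.294805
  2  |  dp/dt·Δt = -0.035182  |  p_2 = 0.259623
  3  |  dp/dt·Δt = -0.024635  |  p_3 = 0.234988
  4  |  dp/dt·Δt = -0.018274  |  p_4 = 0.216714
  5  |  dp/dt·Δt = -0.014101  |  p_5 = 0.202613
  6  |  dp/dt·Δt = -0.011198  |  p_6 = 0.191415

0.191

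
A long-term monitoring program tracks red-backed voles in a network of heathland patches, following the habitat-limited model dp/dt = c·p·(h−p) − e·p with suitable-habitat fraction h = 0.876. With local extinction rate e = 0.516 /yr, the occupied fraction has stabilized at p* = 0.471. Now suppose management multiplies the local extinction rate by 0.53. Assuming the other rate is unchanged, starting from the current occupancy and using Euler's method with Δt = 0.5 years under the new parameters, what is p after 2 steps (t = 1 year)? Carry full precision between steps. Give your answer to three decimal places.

Balance c(h−p*) = e gives c = e/(0.876 − 0.47100) = 0.516/0.40500 = 1.27407.
Starting from p₀ = 0.47100; update p ← p + (dp/dt)·Δt with the new parameters.
t = 0.5: p = 0.47100 + (+0.05711) = 0.52811
t = 1: p = 0.52811 + (+0.04482) = 0.57294

0.573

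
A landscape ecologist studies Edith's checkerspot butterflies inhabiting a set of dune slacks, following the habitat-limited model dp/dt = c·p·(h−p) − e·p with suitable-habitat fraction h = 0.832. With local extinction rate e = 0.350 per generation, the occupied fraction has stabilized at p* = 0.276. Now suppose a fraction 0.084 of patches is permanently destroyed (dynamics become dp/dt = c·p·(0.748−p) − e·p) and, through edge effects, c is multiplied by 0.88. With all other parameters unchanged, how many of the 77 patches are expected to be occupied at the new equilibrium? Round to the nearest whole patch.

9

Balance c(h−p*) = e gives c = e/(0.832 − 0.27600) = 0.350/0.55600 = 0.62950.
New p* = 0.748 − e/c = 0.748 − 0.35000/0.55396 = 0.11619.
Expected occupied = 77 × 0.11619 = 8.95 ≈ 9.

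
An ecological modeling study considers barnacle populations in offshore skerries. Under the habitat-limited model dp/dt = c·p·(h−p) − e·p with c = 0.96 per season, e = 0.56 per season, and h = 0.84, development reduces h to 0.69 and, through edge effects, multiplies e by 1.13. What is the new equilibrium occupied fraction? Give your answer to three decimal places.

Before: p* = h − e/c = 0.84 − 0.56/0.96 = 0.84 − 0.5833 = 0.2567.
After: c = 0.96, e = 0.6328, h = 0.69; p* = 0.69 − 0.6328/0.96 = 0.0308.

0.031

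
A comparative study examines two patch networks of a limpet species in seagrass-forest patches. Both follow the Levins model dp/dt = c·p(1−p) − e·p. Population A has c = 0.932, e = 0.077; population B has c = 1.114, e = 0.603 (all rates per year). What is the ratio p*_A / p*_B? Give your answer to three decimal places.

2.000

A: p*_A = 1 − 0.077/0.932 = 0.9174.
B: p*_B = 1 − 0.603/1.114 = 0.4587.
p*_A / p*_B = 0.9174/0.4587 = 1.9999.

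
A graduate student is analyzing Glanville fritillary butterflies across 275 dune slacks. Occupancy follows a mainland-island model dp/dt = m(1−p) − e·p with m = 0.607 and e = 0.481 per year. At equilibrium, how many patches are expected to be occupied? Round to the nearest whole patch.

153

p* = m/(m+e) = 0.607/1.0880 = 0.5579.
Expected occupied patches = N × p* = 275 × 0.5579 = 153.42 ≈ 153.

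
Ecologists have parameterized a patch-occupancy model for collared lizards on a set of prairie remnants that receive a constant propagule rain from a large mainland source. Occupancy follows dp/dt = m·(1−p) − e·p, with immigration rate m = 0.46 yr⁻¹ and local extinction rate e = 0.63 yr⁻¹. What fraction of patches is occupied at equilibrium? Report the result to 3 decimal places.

At equilibrium the propagule rain into empty patches balances local extinction: m(1−p*) = e·p*.
p* = m/(m+e) = 0.46/(0.46+0.63) = 0.46/1.0900 = 0.4220.

0.422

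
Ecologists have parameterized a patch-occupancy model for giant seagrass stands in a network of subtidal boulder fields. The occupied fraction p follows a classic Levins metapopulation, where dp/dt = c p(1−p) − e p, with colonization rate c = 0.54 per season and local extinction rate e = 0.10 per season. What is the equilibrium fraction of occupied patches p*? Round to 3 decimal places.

0.815

At equilibrium, colonization balances extinction: c·p*·(1−p*) = e·p*.
So p* = 1 − e/c = 1 − 0.10/0.54 = 1 − 0.1852 = 0.8148.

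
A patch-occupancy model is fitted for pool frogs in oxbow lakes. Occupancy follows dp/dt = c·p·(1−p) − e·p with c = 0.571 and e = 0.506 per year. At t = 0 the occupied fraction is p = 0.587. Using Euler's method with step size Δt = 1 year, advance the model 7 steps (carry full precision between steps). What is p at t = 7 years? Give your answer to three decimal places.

Update rule: p ← p + [c·p·(1−p) − e·p]·Δt with Δt = 1.
t = 1: p = 0.58700 + (-0.15859) = 0.42841
t = 2: p = 0.42841 + (-0.07695) = 0.35146
t = 3: p = 0.35146 + (-0.04769) = 0.30377
t = 4: p = 0.30377 + (-0.03294) = 0.27083
t = 5: p = 0.27083 + (-0.02428) = 0.24655
t = 6: p = 0.24655 + (-0.01868) = 0.22786
t = 7: p = 0.22786 + (-0.01484) = 0.21303

0.213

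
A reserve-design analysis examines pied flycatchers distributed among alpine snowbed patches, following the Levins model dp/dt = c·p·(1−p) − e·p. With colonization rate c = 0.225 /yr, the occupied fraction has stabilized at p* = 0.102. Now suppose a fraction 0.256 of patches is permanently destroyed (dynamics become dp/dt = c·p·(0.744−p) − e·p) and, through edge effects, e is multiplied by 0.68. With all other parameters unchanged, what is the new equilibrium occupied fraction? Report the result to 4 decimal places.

Balance c(1−p*) = e gives e = 0.225×(1 − 0.10200) = 0.20205.
New p* = 0.744 − e/c = 0.744 − 0.13739/0.22500 = 0.13338.

0.1334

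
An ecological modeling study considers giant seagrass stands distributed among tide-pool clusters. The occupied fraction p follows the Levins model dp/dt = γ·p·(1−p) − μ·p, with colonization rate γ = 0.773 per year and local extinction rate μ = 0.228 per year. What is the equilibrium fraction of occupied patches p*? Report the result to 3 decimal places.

0.705

At equilibrium, colonization balances extinction: γ·p*·(1−p*) = μ·p*.
So p* = 1 − μ/γ = 1 − 0.228/0.773 = 1 − 0.2950 = 0.7050.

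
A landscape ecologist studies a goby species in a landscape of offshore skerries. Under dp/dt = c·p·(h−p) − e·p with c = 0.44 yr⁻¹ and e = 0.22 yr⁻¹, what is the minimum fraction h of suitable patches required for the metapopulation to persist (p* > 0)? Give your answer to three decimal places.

p* = h − e/c is positive only when h > e/c.
h_min = e/c = 0.22/0.44 = 0.5000.

0.500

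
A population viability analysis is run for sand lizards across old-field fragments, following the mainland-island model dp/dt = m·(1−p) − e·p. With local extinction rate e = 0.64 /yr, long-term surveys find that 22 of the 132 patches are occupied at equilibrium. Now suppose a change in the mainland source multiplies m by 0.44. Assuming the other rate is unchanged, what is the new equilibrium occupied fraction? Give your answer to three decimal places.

0.081

Observed p* = 22/132 = 0.16667.
Balance m(1−p*) = e·p* gives m = e·p*/(1−p*) = 0.64×0.16667/0.83333 = 0.12800.
New p* = m/(m+e) = 0.05632/(0.05632+0.64000) = 0.08088.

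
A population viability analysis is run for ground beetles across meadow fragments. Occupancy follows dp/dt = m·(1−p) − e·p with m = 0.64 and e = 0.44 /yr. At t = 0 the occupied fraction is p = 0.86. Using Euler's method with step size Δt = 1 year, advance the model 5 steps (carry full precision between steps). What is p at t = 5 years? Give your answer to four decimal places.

Update rule: p ← p + [m·(1−p) − e·p]·Δt with Δt = 1.
p: 0.86000 → 0.57120  (Δp = -0.28880)
p: 0.57120 → 0.59430  (Δp = +0.02310)
p: 0.59430 → 0.59246  (Δp = -0.00185)
p: 0.59246 → 0.59260  (Δp = +0.00015)
p: 0.59260 → 0.59259  (Δp = -0.00001)

0.5926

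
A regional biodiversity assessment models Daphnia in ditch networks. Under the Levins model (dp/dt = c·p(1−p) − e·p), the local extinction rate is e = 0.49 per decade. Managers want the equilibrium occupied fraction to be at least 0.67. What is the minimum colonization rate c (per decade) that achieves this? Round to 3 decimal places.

p* = 1 − e/c ≥ 0.67 requires e/c ≤ 0.3300, i.e. c ≥ e/0.3300.
c_min = 0.49/0.3300 = 1.4848.

1.485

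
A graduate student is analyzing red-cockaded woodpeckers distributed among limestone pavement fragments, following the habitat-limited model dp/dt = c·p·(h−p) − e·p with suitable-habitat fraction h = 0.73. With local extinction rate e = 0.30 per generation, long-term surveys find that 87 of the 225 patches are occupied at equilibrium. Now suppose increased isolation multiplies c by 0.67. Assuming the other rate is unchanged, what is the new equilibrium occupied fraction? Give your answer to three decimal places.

Observed p* = 87/225 = 0.38667.
Balance c(h−p*) = e gives c = e/(0.73 − 0.38667) = 0.30/0.34333 = 0.87379.
New p* = 0.73 − e/c = 0.73 − 0.30000/0.58544 = 0.21756.

0.218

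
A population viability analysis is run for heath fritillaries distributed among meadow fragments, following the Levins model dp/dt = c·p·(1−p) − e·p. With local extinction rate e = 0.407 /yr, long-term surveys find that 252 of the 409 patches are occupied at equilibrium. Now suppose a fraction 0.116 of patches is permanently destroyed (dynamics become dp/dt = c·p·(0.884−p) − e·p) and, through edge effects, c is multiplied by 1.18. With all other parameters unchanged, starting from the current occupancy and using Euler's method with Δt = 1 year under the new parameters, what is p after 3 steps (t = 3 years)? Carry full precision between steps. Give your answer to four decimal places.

Observed p* = 252/409 = 0.61614.
Balance c(1−p*) = e gives c = e/(1 − 0.61614) = 0.407/0.38386 = 1.06027.
Starting from p₀ = 0.61614; update p ← p + (dp/dt)·Δt with the new parameters.
p: 0.61614 → 0.57185  (Δp = -0.04428)
p: 0.57185 → 0.56244  (Δp = -0.00942)
p: 0.56244 → 0.55980  (Δp = -0.00264)

0.5598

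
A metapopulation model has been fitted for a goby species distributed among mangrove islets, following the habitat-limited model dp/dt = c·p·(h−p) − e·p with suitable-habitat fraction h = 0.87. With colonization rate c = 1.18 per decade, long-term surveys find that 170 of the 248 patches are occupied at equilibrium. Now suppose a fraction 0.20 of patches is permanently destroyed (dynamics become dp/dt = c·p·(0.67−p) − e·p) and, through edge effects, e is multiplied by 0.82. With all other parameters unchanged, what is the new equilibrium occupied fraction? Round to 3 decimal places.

Observed p* = 170/248 = 0.68548.
Balance c(h−p*) = e gives e = 1.18×(0.87 − 0.68548) = 0.21773.
New p* = 0.67 − e/c = 0.67 − 0.17854/1.18000 = 0.51869.

0.519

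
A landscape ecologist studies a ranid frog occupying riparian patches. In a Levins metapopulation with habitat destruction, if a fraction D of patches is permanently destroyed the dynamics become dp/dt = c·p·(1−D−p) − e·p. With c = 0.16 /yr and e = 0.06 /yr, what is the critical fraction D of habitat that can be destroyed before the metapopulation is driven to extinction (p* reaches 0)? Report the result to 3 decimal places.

0.625

The nontrivial equilibrium is p* = (1−D) − e/c; extinction occurs when this hits zero.
So D_crit = 1 − e/c = 1 − 0.06/0.16 = 1 − 0.3750 = 0.6250.
This equals the undisturbed p*, a classic result of Lande's extension.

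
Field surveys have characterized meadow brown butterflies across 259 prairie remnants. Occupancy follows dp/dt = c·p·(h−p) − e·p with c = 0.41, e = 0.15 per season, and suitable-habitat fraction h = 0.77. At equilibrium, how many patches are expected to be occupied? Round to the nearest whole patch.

p* = h − e/c = 0.77 − 0.3659 = 0.4041.
Expected occupied patches = N × p* = 259 × 0.4041 = 104.67 ≈ 105.

105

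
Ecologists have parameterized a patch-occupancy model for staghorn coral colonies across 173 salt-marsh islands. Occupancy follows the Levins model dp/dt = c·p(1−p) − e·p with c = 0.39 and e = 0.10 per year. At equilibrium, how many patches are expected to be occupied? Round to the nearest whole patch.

p* = 1 − e/c = 1 − 0.10/0.39 = 0.7436.
Expected occupied patches = N × p* = 173 × 0.7436 = 128.64 ≈ 129.

129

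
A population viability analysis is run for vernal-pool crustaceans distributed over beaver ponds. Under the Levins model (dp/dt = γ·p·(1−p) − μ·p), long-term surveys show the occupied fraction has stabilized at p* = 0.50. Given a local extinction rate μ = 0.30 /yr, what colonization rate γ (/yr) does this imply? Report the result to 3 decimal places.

0.600

At equilibrium γ(1−p*) = μ, so γ = μ/(1−p*).
γ = 0.30/(1 − 0.50) = 0.30/0.5000 = 0.6000.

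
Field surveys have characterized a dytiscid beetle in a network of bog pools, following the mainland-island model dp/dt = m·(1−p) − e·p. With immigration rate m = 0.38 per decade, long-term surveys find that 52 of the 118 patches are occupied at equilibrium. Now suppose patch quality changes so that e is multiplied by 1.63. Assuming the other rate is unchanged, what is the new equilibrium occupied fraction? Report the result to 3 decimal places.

0.326

Observed p* = 52/118 = 0.44068.
Balance m(1−p*) = e·p* gives e = m(1−p*)/p* = 0.38×0.55932/0.44068 = 0.48230.
New p* = m/(m+e) = 0.38000/(0.38000+0.78615) = 0.32586.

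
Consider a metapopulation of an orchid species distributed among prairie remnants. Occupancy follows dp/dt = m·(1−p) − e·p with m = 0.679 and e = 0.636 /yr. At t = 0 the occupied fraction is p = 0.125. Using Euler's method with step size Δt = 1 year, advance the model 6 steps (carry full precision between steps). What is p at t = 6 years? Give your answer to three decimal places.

Update rule: p ← p + [m·(1−p) − e·p]·Δt with Δt = 1.
  1  |  dp/dt·Δt = +0.514625  |  p_1 = 0.639625
  2  |  dp/dt·Δt = -0.162107  |  p_2 = 0.477518
  3  |  dp/dt·Δt = +0.051064  |  p_3 = 0.528582
  4  |  dp/dt·Δt = -0.016085  |  p_4 = 0.512497
  5  |  dp/dt·Δt = +0.005067  |  p_5 = 0.517564
  6  |  dp/dt·Δt = -0.001596  |  p_6 = 0.515967

0.516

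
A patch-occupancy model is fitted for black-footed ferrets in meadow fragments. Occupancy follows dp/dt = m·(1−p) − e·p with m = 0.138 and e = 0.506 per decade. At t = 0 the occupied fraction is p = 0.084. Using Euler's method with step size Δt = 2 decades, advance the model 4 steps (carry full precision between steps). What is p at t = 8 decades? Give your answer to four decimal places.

Update rule: p ← p + [m·(1−p) − e·p]·Δt with Δt = 2.
  1  |  dp/dt·Δt = +0.167808  |  p_1 = 0.251808
  2  |  dp/dt·Δt = -0.048329  |  p_2 = 0.203479
  3  |  dp/dt·Δt = +0.013919  |  p_3 = 0.217398
  4  |  dp/dt·Δt = -0.004009  |  p_4 = 0.213389

0.2134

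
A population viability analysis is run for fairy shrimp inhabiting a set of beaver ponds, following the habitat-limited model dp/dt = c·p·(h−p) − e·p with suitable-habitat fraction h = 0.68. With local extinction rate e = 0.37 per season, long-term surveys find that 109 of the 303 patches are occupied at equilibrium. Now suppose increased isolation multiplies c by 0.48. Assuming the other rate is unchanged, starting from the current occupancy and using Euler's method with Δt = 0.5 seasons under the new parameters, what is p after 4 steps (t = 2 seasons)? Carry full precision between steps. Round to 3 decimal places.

Observed p* = 109/303 = 0.35974.
Balance c(h−p*) = e gives c = e/(0.68 − 0.35974) = 0.37/0.32026 = 1.15530.
Starting from p₀ = 0.35974; update p ← p + (dp/dt)·Δt with the new parameters.
  1  |  dp/dt·Δt = -0.034607  |  p_1 = 0.325129
  2  |  dp/dt·Δt = -0.028158  |  p_2 = 0.296972
  3  |  dp/dt·Δt = -0.023401  |  p_3 = 0.273571
  4  |  dp/dt·Δt = -0.019782  |  p_4 = 0.253789

0.254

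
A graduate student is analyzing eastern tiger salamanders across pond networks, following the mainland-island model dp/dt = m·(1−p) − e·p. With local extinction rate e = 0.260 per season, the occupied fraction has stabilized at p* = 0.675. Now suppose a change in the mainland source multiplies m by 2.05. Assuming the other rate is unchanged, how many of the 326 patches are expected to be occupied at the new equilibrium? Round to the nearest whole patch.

264

Balance m(1−p*) = e·p* gives m = e·p*/(1−p*) = 0.260×0.67500/0.32500 = 0.54000.
New p* = m/(m+e) = 1.10700/(1.10700+0.26000) = 0.80980.
Expected occupied = 326 × 0.80980 = 263.99 ≈ 264.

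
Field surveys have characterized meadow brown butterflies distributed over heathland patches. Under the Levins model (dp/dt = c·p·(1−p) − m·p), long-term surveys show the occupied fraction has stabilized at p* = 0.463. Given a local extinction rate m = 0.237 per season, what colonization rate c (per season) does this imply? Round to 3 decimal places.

At equilibrium c(1−p*) = m, so c = m/(1−p*).
c = 0.237/(1 − 0.463) = 0.237/0.5370 = 0.4413.

0.441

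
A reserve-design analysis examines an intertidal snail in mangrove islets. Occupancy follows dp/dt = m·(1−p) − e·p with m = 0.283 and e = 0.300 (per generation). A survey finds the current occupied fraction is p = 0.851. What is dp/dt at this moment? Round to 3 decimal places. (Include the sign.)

-0.213

Colonization term: m·(1−p) = 0.283×0.1490 = 0.04217.
Extinction term: e·p = 0.25530.
dp/dt = 0.04217 − 0.25530 = -0.21313.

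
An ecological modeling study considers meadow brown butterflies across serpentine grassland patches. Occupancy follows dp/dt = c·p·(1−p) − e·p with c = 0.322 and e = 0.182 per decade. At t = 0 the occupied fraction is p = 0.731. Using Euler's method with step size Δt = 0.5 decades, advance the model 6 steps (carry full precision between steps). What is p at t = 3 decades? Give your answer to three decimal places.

0.586

Update rule: p ← p + [c·p·(1−p) − e·p]·Δt with Δt = 0.5.
p: 0.73100 → 0.69614  (Δp = -0.03486)
p: 0.69614 → 0.66685  (Δp = -0.02929)
p: 0.66685 → 0.64193  (Δp = -0.02491)
p: 0.64193 → 0.62052  (Δp = -0.02141)
p: 0.62052 → 0.60197  (Δp = -0.01856)
p: 0.60197 → 0.58576  (Δp = -0.01620)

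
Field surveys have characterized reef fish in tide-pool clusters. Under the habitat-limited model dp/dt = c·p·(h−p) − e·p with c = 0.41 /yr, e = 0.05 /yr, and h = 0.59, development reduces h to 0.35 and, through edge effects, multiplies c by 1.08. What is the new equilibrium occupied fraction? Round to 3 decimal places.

0.237

Before: p* = h − e/c = 0.59 − 0.05/0.41 = 0.59 − 0.1220 = 0.4680.
After: c = 0.4428, e = 0.05, h = 0.35; p* = 0.35 − 0.05/0.4428 = 0.2371.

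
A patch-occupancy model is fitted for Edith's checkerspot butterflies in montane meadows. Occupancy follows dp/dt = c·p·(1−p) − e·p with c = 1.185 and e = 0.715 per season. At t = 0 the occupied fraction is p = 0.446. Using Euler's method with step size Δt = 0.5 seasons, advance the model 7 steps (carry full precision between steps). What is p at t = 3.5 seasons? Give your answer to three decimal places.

Update rule: p ← p + [c·p·(1−p) − e·p]·Δt with Δt = 0.5.
p: 0.44600 → 0.43295  (Δp = -0.01305)
p: 0.43295 → 0.42363  (Δp = -0.00932)
p: 0.42363 → 0.41685  (Δp = -0.00678)
p: 0.41685 → 0.41186  (Δp = -0.00500)
p: 0.41186 → 0.40814  (Δp = -0.00372)
p: 0.40814 → 0.40536  (Δp = -0.00278)
p: 0.40536 → 0.40326  (Δp = -0.00210)

0.403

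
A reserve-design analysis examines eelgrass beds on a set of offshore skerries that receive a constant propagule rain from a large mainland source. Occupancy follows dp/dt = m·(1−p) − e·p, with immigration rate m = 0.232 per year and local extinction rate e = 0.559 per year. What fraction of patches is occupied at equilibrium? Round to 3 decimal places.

0.293

At equilibrium the propagule rain into empty patches balances local extinction: m(1−p*) = e·p*.
p* = m/(m+e) = 0.232/(0.232+0.559) = 0.232/0.7910 = 0.2933.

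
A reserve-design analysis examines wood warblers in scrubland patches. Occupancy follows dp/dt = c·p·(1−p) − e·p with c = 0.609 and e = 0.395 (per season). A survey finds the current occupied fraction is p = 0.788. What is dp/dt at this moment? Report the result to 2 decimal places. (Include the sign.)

-0.21

Colonization term: c·p·(1−p) = 0.609×0.788×0.2120 = 0.10174.
Extinction term: e·p = 0.31126.
dp/dt = 0.10174 − 0.31126 = -0.20952.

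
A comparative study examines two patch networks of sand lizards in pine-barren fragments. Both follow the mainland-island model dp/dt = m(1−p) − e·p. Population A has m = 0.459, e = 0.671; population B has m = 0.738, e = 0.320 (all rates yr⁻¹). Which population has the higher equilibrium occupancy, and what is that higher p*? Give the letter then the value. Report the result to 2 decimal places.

A: p*_A = m/(m+e) = 0.459/1.1300 = 0.4062.
B: p*_B = 0.738/1.0580 = 0.6975.
B is higher at 0.6975.

B, 0.70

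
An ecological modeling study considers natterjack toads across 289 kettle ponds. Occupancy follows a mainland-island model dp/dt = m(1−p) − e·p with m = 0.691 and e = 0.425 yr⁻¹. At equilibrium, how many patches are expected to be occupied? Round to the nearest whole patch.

p* = m/(m+e) = 0.691/1.1160 = 0.6192.
Expected occupied patches = N × p* = 289 × 0.6192 = 178.94 ≈ 179.

179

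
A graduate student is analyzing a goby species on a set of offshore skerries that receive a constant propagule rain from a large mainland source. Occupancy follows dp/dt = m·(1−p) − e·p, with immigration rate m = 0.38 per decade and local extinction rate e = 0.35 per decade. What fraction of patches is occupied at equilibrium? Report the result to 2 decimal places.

0.52

Setting dp/dt = 0: m − m·p* = e·p*, so m = (m+e)·p*.
p* = m/(m+e) = 0.38/(0.38+0.35) = 0.38/0.7300 = 0.5205.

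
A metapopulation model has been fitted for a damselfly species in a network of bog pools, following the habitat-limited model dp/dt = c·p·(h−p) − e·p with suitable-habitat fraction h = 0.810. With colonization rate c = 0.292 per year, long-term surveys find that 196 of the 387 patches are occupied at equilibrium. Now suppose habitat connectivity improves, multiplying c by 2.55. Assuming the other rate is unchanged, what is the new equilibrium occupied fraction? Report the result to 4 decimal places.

Observed p* = 196/387 = 0.50646.
Balance c(h−p*) = e gives e = 0.292×(0.81 − 0.50646) = 0.08863.
New p* = 0.81 − e/c = 0.81 − 0.08863/0.74460 = 0.69097.

0.6910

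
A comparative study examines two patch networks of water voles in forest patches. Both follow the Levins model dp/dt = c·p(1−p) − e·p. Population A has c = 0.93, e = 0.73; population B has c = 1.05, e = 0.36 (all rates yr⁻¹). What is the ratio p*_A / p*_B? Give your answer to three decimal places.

A: p*_A = 1 − 0.73/0.93 = 0.2151.
B: p*_B = 1 − 0.36/1.05 = 0.6571.
p*_A / p*_B = 0.2151/0.6571 = 0.3273.

0.327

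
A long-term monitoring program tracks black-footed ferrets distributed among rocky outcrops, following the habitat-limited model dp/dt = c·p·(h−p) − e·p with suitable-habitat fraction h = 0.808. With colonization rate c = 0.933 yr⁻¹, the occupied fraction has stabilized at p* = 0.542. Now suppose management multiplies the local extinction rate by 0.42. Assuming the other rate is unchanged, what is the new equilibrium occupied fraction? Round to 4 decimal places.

Balance c(h−p*) = e gives e = 0.933×(0.808 − 0.54200) = 0.24818.
New p* = 0.808 − e/c = 0.808 − 0.10424/0.93300 = 0.69627.

0.6963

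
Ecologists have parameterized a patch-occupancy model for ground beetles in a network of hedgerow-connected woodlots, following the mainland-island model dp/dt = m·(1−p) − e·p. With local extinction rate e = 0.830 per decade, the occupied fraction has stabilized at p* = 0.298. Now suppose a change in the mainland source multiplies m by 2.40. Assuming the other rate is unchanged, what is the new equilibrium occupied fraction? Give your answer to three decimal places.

Balance m(1−p*) = e·p* gives m = e·p*/(1−p*) = 0.830×0.29800/0.70200 = 0.35234.
New p* = m/(m+e) = 0.84562/(0.84562+0.83000) = 0.50466.

0.505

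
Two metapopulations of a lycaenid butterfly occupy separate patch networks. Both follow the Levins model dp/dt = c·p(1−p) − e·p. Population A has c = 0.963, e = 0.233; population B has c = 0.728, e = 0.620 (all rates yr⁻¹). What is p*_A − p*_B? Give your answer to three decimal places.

0.610

A: p*_A = 1 − 0.233/0.963 = 0.7580.
B: p*_B = 1 − 0.620/0.728 = 0.1484.
p*_A − p*_B = 0.7580 − 0.1484 = 0.6097.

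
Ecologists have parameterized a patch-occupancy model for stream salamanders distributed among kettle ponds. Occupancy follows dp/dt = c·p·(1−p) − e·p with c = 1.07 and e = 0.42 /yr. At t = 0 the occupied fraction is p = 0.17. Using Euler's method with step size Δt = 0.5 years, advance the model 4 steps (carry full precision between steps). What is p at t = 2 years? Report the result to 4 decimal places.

0.3518

Update rule: p ← p + [c·p·(1−p) − e·p]·Δt with Δt = 0.5.
p: 0.17000 → 0.20979  (Δp = +0.03979)
p: 0.20979 → 0.25442  (Δp = +0.04464)
p: 0.25442 → 0.30248  (Δp = +0.04806)
p: 0.30248 → 0.35184  (Δp = +0.04936)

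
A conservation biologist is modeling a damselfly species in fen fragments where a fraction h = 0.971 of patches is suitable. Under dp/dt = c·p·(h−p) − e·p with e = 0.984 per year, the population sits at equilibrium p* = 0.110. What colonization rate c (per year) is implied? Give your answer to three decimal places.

1.143

At equilibrium c(h−p*) = e, so c = e/(h−p*).
c = 0.984/(0.971 − 0.110) = 0.984/0.8610 = 1.1429.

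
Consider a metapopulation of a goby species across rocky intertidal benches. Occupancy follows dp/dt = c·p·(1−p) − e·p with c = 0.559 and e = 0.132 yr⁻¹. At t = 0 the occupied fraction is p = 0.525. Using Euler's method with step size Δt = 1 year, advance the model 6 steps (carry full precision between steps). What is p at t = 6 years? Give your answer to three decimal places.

Update rule: p ← p + [c·p·(1−p) − e·p]·Δt with Δt = 1.
t = 1: p = 0.52500 + (+0.07010) = 0.59510
t = 2: p = 0.59510 + (+0.05614) = 0.65124
t = 3: p = 0.65124 + (+0.04100) = 0.69224
t = 4: p = 0.69224 + (+0.02772) = 0.71996
t = 5: p = 0.71996 + (+0.01767) = 0.73763
t = 6: p = 0.73763 + (+0.01082) = 0.74845

0.748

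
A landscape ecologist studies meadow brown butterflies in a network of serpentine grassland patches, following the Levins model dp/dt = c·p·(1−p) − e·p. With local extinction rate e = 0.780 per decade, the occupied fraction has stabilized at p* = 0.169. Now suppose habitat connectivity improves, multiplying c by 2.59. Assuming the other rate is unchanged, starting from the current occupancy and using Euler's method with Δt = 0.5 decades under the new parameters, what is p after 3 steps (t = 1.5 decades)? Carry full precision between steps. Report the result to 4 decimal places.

0.5431

Balance c(1−p*) = e gives c = e/(1 − 0.16900) = 0.780/0.83100 = 0.93863.
Starting from p₀ = 0.16900; update p ← p + (dp/dt)·Δt with the new parameters.
p: 0.16900 → 0.27380  (Δp = +0.10480)
p: 0.27380 → 0.40870  (Δp = +0.13490)
p: 0.40870 → 0.54306  (Δp = +0.13436)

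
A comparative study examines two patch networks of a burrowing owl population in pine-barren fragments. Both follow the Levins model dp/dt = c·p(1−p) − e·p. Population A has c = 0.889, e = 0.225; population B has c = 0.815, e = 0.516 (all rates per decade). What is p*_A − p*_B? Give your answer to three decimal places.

0.380

A: p*_A = 1 − 0.225/0.889 = 0.7469.
B: p*_B = 1 − 0.516/0.815 = 0.3669.
p*_A − p*_B = 0.7469 − 0.3669 = 0.3800.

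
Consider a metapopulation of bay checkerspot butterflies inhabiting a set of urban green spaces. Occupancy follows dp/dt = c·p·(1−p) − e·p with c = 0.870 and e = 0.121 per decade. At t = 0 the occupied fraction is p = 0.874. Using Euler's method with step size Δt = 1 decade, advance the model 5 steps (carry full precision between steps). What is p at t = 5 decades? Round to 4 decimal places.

0.8609

Update rule: p ← p + [c·p·(1−p) − e·p]·Δt with Δt = 1.
p: 0.87400 → 0.86405  (Δp = -0.00995)
p: 0.86405 → 0.86170  (Δp = -0.00236)
p: 0.86170 → 0.86111  (Δp = -0.00058)
p: 0.86111 → 0.86097  (Δp = -0.00015)
p: 0.86097 → 0.86093  (Δp = -0.00004)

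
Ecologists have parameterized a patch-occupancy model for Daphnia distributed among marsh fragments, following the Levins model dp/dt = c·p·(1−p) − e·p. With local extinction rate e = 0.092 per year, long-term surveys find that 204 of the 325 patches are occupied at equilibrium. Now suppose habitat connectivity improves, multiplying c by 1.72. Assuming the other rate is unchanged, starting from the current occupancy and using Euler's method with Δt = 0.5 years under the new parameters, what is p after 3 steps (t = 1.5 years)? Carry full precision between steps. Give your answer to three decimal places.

Observed p* = 204/325 = 0.62769.
Balance c(1−p*) = e gives c = e/(1 − 0.62769) = 0.092/0.37231 = 0.24711.
Starting from p₀ = 0.62769; update p ← p + (dp/dt)·Δt with the new parameters.
t = 0.5: p = 0.62769 + (+0.02079) = 0.64848
t = 1: p = 0.64848 + (+0.01861) = 0.66709
t = 1.5: p = 0.66709 + (+0.01651) = 0.68360

0.684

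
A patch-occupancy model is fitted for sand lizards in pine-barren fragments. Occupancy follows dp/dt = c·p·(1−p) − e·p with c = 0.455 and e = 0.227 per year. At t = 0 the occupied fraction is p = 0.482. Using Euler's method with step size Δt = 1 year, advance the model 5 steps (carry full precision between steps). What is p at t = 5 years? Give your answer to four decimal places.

Update rule: p ← p + [c·p·(1−p) − e·p]·Δt with Δt = 1.
  1  |  dp/dt·Δt = +0.004189  |  p_1 = 0.486189
  2  |  dp/dt·Δt = +0.003298  |  p_2 = 0.489487
  3  |  dp/dt·Δt = +0.002586  |  p_3 = 0.492073
  4  |  dp/dt·Δt = +0.002021  |  p_4 = 0.494094
  5  |  dp/dt·Δt = +0.001575  |  p_5 = 0.495669

0.4957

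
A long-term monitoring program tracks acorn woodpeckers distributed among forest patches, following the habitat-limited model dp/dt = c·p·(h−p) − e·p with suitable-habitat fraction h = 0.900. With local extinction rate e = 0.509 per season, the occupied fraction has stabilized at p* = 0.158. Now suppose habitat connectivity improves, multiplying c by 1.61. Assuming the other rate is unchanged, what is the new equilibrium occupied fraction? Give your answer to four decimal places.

0.4391

Balance c(h−p*) = e gives c = e/(0.9 − 0.15800) = 0.509/0.74200 = 0.68598.
New p* = 0.9 − e/c = 0.9 − 0.50900/1.10443 = 0.43913.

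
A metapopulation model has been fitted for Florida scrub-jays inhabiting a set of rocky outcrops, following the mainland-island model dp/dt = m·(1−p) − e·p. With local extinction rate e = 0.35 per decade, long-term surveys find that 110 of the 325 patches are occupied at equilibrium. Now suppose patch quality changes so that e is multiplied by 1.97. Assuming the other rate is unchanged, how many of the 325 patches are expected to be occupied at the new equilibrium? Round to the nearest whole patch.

Observed p* = 110/325 = 0.33846.
Balance m(1−p*) = e·p* gives m = e·p*/(1−p*) = 0.35×0.33846/0.66154 = 0.17907.
New p* = m/(m+e) = 0.17907/(0.17907+0.68950) = 0.20617.
Expected occupied = 325 × 0.20617 = 67.01 ≈ 67.

67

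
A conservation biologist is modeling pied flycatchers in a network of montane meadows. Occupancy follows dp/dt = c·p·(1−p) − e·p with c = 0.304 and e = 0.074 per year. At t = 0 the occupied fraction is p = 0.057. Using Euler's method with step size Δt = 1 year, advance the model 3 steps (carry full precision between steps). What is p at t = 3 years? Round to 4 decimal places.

0.1007

Update rule: p ← p + [c·p·(1−p) − e·p]·Δt with Δt = 1.
  1  |  dp/dt·Δt = +0.012122  |  p_1 = 0.069122
  2  |  dp/dt·Δt = +0.014446  |  p_2 = 0.083568
  3  |  dp/dt·Δt = +0.017098  |  p_3 = 0.100666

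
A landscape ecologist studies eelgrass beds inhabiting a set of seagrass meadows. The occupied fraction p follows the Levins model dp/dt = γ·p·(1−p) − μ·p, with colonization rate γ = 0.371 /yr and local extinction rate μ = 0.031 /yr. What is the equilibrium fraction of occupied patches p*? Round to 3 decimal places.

At equilibrium, colonization balances extinction: γ·p*·(1−p*) = μ·p*.
So p* = 1 − μ/γ = 1 − 0.031/0.371 = 1 − 0.0836 = 0.9164.

0.916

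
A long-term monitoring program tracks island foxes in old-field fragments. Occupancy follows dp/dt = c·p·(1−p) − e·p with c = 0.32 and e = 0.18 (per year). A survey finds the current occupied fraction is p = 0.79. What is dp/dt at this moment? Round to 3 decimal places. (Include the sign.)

-0.089

Colonization term: c·p·(1−p) = 0.32×0.79×0.2100 = 0.05309.
Extinction term: e·p = 0.14220.
dp/dt = 0.05309 − 0.14220 = -0.08911.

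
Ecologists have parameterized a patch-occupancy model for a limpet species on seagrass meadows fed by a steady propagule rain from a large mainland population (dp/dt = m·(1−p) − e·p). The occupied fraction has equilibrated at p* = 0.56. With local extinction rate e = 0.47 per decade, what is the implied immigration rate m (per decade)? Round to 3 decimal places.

0.598

At equilibrium m(1−p*) = e·p*, so m = e·p*/(1−p*).
m = 0.47 × 0.56 / 0.4400 = 0.2632/0.4400 = 0.5982.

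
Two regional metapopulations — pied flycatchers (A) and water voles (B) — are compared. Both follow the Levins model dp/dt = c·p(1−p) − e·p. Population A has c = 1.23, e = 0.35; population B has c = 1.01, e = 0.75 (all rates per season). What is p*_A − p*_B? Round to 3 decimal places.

0.458

A: p*_A = 1 − 0.35/1.23 = 0.7154.
B: p*_B = 1 − 0.75/1.01 = 0.2574.
p*_A − p*_B = 0.7154 − 0.2574 = 0.4580.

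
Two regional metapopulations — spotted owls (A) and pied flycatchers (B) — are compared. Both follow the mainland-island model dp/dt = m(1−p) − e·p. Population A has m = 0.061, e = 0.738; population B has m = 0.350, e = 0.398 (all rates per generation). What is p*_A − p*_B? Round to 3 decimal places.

A: p*_A = m/(m+e) = 0.061/0.7990 = 0.0763.
B: p*_B = 0.350/0.7480 = 0.4679.
p*_A − p*_B = 0.0763 − 0.4679 = -0.3916.

-0.392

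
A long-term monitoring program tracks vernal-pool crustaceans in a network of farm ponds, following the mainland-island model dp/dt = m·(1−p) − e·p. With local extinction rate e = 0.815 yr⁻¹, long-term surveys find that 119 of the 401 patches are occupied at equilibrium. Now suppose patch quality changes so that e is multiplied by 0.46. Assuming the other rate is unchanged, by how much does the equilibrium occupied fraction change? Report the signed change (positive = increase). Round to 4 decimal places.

0.1817

Observed p* = 119/401 = 0.29676.
Balance m(1−p*) = e·p* gives m = e·p*/(1−p*) = 0.815×0.29676/0.70324 = 0.34392.
New p* = m/(m+e) = 0.34392/(0.34392+0.37490) = 0.47845.
Δp* = 0.47845 − 0.29676 = +0.18169.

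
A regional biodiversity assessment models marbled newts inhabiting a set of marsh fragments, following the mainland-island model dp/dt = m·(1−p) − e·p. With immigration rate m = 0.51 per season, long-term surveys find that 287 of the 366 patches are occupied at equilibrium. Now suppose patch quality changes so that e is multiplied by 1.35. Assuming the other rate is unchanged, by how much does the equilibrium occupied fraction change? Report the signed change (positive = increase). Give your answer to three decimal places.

Observed p* = 287/366 = 0.78415.
Balance m(1−p*) = e·p* gives e = m(1−p*)/p* = 0.51×0.21585/0.78415 = 0.14039.
New p* = m/(m+e) = 0.51000/(0.51000+0.18953) = 0.72906.
Δp* = 0.72906 − 0.78415 = -0.05509.

-0.055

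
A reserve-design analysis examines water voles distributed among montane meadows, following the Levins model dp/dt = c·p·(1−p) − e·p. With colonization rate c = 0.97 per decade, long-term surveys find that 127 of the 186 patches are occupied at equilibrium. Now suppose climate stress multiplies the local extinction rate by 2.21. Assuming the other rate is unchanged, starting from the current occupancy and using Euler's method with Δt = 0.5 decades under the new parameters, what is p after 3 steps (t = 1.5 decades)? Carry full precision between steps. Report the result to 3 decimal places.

0.442

Observed p* = 127/186 = 0.68280.
Balance c(1−p*) = e gives e = 0.97×(1 − 0.68280) = 0.30769.
Starting from p₀ = 0.68280; update p ← p + (dp/dt)·Δt with the new parameters.
p: 0.68280 → 0.55569  (Δp = -0.12710)
p: 0.55569 → 0.48651  (Δp = -0.06919)
p: 0.48651 → 0.44226  (Δp = -0.04425)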